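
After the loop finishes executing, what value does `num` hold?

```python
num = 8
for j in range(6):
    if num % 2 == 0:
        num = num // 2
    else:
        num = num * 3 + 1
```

Let's trace through this code step by step.

Initialize: num = 8
Entering loop: for j in range(6):
After iteration 1: j = 0, num = 4
After iteration 2: j = 1, num = 2
After iteration 3: j = 2, num = 1
After iteration 4: j = 3, num = 4
After iteration 5: j = 4, num = 2
After iteration 6: j = 5, num = 1
Loop ends.

Final answer: 1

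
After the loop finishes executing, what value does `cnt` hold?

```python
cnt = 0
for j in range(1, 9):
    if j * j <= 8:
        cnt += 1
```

Let's trace through this code step by step.

Initialize: cnt = 0
Entering loop: for j in range(1, 9):
After iteration 1: j = 1, cnt = 1
After iteration 2: j = 2, cnt = 2
After iteration 3: j = 3, cnt = 2
After iteration 4: j = 4, cnt = 2
After iteration 5: j = 5, cnt = 2
After iteration 6: j = 6, cnt = 2
After iteration 7: j = 7, cnt = 2
After iteration 8: j = 8, cnt = 2
Loop ends.

Final answer: 2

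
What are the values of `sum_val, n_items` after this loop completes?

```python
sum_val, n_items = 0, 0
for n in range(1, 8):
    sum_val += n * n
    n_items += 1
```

Let's trace through this code step by step.

Initialize: sum_val = 0
Initialize: n_items = 0
Entering loop: for n in range(1, 8):
After iteration 1: n = 1, sum_val = 1, n_items = 1
After iteration 2: n = 2, sum_val = 5, n_items = 2
After iteration 3: n = 3, sum_val = 14, n_items = 3
After iteration 4: n = 4, sum_val = 30, n_items = 4
After iteration 5: n = 5, sum_val = 55, n_items = 5
After iteration 6: n = 6, sum_val = 91, n_items = 6
After iteration 7: n = 7, sum_val = 140, n_items = 7
Loop ends.

Final answer: 140, 7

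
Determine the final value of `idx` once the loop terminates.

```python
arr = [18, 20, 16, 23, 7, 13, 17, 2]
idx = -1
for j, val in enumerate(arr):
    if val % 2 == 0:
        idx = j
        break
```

Let's trace through this code step by step.

Initialize: arr = [18, 20, 16, 23, 7, 13, 17, 2]
Initialize: idx = -1
Entering loop: for j, val in enumerate(arr):
After iteration 1: j = 0, val = 18, idx = 0
Loop ends.

Final answer: 0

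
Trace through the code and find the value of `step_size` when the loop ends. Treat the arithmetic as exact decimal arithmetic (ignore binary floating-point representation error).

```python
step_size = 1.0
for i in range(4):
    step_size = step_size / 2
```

Let's trace through this code step by step.

Initialize: step_size = 1.0
Entering loop: for i in range(4):
After iteration 1: i = 0, step_size = 0.5
After iteration 2: i = 1, step_size = 0.25
After iteration 3: i = 2, step_size = 0.125
After iteration 4: i = 3, step_size = 0.0625
Loop ends.

Final answer: 0.0625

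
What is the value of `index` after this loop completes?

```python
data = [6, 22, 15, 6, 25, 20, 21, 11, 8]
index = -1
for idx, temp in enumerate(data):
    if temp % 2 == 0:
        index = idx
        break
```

Let's trace through this code step by step.

Initialize: data = [6, 22, 15, 6, 25, 20, 21, 11, 8]
Initialize: index = -1
Entering loop: for idx, temp in enumerate(data):
After iteration 1: idx = 0, temp = 6, index = 0
Loop ends.

Final answer: 0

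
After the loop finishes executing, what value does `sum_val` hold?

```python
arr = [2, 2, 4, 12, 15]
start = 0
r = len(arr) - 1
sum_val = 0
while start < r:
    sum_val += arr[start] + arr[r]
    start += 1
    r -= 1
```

Let's trace through this code step by step.

Initialize: arr = [2, 2, 4, 12, 15]
Initialize: start = 0
Initialize: r = 4
Initialize: sum_val = 0
Entering loop: while start < r:
After iteration 1: start = 1, r = 3, sum_val = 17
After iteration 2: start = 2, r = 2, sum_val = 31
Loop ends.

Final answer: 31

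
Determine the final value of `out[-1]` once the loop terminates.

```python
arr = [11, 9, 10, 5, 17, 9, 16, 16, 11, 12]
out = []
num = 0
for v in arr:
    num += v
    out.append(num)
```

Let's trace through this code step by step.

Initialize: arr = [11, 9, 10, 5, 17, 9, 16, 16, 11, 12]
Initialize: out = []
Initialize: num = 0
Entering loop: for v in arr:
After iteration 1: v = 11, out = [11], num = 11
After iteration 2: v = 9, out = [11, 20], num = 20
After iteration 3: v = 10, out = [11, 20, 30], num = 30
After iteration 4: v = 5, out = [11, 20, 30, 35], num = 35
After iteration 5: v = 17, out = [11, 20, 30, 35, 52], num = 52
After iteration 6: v = 9, out = [11, 20, 30, 35, 52, 61], num = 61
After iteration 7: v = 16, out = [11, 20, 30, 35, 52, 61, 77], num = 77
After iteration 8: v = 16, out = [11, 20, 30, 35, 52, 61, 77, 93], num = 93
After iteration 9: v = 11, out = [11, 20, 30, 35, 52, 61, 77, 93, 104], num = 104
After iteration 10: v = 12, out = [11, 20, 30, 35, 52, 61, 77, 93, 104, 116], num = 116
Loop ends.
out[-1] = 116

Final answer: 116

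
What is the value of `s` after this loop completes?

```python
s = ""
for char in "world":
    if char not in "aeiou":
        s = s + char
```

Let's trace through this code step by step.

Initialize: s = ''
Entering loop: for char in "world":
After iteration 1: char = 'w', s = 'w'
After iteration 2: char = 'o', s = 'w'
After iteration 3: char = 'r', s = 'wr'
After iteration 4: char = 'l', s = 'wrl'
After iteration 5: char = 'd', s = 'wrld'
Loop ends.

Final answer: 'wrld'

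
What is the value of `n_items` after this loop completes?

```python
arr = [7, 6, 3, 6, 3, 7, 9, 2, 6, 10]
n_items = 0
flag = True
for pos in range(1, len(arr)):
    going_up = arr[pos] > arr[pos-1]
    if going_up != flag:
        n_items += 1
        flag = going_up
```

Let's trace through this code step by step.

Initialize: arr = [7, 6, 3, 6, 3, 7, 9, 2, 6, 10]
Initialize: n_items = 0
Initialize: flag = True
Entering loop: for pos in range(1, len(arr)):
After iteration 1: pos = 1, n_items = 1, flag = False, going_up = False
After iteration 2: pos = 2, n_items = 1, flag = False, going_up = False
After iteration 3: pos = 3, n_items = 2, flag = True, going_up = True
After iteration 4: pos = 4, n_items = 3, flag = False, going_up = False
After iteration 5: pos = 5, n_items = 4, flag = True, going_up = True
After iteration 6: pos = 6, n_items = 4, flag = True, going_up = True
After iteration 7: pos = 7, n_items = 5, flag = False, going_up = False
After iteration 8: pos = 8, n_items = 6, flag = True, going_up = True
After iteration 9: pos = 9, n_items = 6, flag = True, going_up = True
Loop ends.

Final answer: 6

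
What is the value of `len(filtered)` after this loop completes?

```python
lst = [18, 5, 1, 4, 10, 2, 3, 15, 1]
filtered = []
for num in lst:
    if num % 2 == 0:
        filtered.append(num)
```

Let's trace through this code step by step.

Initialize: lst = [18, 5, 1, 4, 10, 2, 3, 15, 1]
Initialize: filtered = []
Entering loop: for num in lst:
After iteration 1: num = 18, filtered = [18]
After iteration 2: num = 5, filtered = [18]
After iteration 3: num = 1, filtered = [18]
After iteration 4: num = 4, filtered = [18, 4]
After iteration 5: num = 10, filtered = [18, 4, 10]
After iteration 6: num = 2, filtered = [18, 4, 10, 2]
After iteration 7: num = 3, filtered = [18, 4, 10, 2]
After iteration 8: num = 15, filtered = [18, 4, 10, 2]
After iteration 9: num = 1, filtered = [18, 4, 10, 2]
Loop ends.
len(filtered) = 4

Final answer: 4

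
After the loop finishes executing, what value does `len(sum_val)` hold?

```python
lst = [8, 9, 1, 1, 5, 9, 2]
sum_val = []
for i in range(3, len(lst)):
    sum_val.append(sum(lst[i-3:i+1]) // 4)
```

Let's trace through this code step by step.

Initialize: lst = [8, 9, 1, 1, 5, 9, 2]
Initialize: sum_val = []
Entering loop: for i in range(3, len(lst)):
After iteration 1: i = 3, sum_val = [4]
After iteration 2: i = 4, sum_val = [4, 4]
After iteration 3: i = 5, sum_val = [4, 4, 4]
After iteration 4: i = 6, sum_val = [4, 4, 4, 4]
Loop ends.
len(sum_val) = 4

Final answer: 4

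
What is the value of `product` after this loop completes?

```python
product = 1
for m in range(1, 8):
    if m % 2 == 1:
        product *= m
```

Let's trace through this code step by step.

Initialize: product = 1
Entering loop: for m in range(1, 8):
After iteration 1: m = 1, product = 1
After iteration 2: m = 2, product = 1
After iteration 3: m = 3, product = 3
After iteration 4: m = 4, product = 3
After iteration 5: m = 5, product = 15
After iteration 6: m = 6, product = 15
After iteration 7: m = 7, product = 105
Loop ends.

Final answer: 105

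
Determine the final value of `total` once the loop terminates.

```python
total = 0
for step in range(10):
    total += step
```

Let's trace through this code step by step.

Initialize: total = 0
Entering loop: for step in range(10):
After iteration 1: step = 0, total = 0
After iteration 2: step = 1, total = 1
After iteration 3: step = 2, total = 3
After iteration 4: step = 3, total = 6
After iteration 5: step = 4, total = 10
After iteration 6: step = 5, total = 15
After iteration 7: step = 6, total = 21
After iteration 8: step = 7, total = 28
After iteration 9: step = 8, total = 36
After iteration 10: step = 9, total = 45
Loop ends.

Final answer: 45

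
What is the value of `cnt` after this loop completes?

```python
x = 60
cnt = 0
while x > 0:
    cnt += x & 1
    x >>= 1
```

Let's trace through this code step by step.

Initialize: x = 60
Initialize: cnt = 0
Entering loop: while x > 0:
After iteration 1: x = 30, cnt = 0
After iteration 2: x = 15, cnt = 0
After iteration 3: x = 7, cnt = 1
After iteration 4: x = 3, cnt = 2
After iteration 5: x = 1, cnt = 3
After iteration 6: x = 0, cnt = 4
Loop ends.

Final answer: 4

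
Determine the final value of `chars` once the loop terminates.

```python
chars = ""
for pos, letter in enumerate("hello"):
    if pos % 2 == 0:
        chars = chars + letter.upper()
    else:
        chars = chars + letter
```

Let's trace through this code step by step.

Initialize: chars = ''
Entering loop: for pos, letter in enumerate("hello"):
After iteration 1: pos = 0, letter = 'h', chars = 'H'
After iteration 2: pos = 1, letter = 'e', chars = 'He'
After iteration 3: pos = 2, letter = 'l', chars = 'HeL'
After iteration 4: pos = 3, letter = 'l', chars = 'HeLl'
After iteration 5: pos = 4, letter = 'o', chars = 'HeLlO'
Loop ends.

Final answer: 'HeLlO'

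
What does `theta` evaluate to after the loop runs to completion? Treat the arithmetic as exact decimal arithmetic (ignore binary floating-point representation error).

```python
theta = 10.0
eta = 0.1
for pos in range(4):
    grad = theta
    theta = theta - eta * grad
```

Let's trace through this code step by step.

Initialize: theta = 10.0
Initialize: eta = 0.1
Entering loop: for pos in range(4):
After iteration 1: pos = 0, theta = 9.0, grad = 10.0
After iteration 2: pos = 1, theta = 8.1, grad = 9.0
After iteration 3: pos = 2, theta = 7.29, grad = 8.1
After iteration 4: pos = 3, theta = 6.561, grad = 7.29
Loop ends.

Final answer: 6.561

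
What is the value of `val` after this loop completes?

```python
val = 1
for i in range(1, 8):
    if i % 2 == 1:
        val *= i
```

Let's trace through this code step by step.

Initialize: val = 1
Entering loop: for i in range(1, 8):
After iteration 1: i = 1, val = 1
After iteration 2: i = 2, val = 1
After iteration 3: i = 3, val = 3
After iteration 4: i = 4, val = 3
After iteration 5: i = 5, val = 15
After iteration 6: i = 6, val = 15
After iteration 7: i = 7, val = 105
Loop ends.

Final answer: 105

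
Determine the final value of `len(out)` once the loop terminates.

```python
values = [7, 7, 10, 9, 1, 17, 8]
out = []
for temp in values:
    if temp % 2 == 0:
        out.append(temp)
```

Let's trace through this code step by step.

Initialize: values = [7, 7, 10, 9, 1, 17, 8]
Initialize: out = []
Entering loop: for temp in values:
After iteration 1: temp = 7, out = []
After iteration 2: temp = 7, out = []
After iteration 3: temp = 10, out = [10]
After iteration 4: temp = 9, out = [10]
After iteration 5: temp = 1, out = [10]
After iteration 6: temp = 17, out = [10]
After iteration 7: temp = 8, out = [10, 8]
Loop ends.
len(out) = 2

Final answer: 2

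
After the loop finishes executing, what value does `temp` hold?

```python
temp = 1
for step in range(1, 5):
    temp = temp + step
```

Let's trace through this code step by step.

Initialize: temp = 1
Entering loop: for step in range(1, 5):
After iteration 1: step = 1, temp = 2
After iteration 2: step = 2, temp = 4
After iteration 3: step = 3, temp = 7
After iteration 4: step = 4, temp = 11
Loop ends.

Final answer: 11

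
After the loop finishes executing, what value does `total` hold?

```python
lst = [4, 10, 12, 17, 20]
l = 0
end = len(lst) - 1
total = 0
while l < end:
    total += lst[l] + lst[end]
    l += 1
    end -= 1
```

Let's trace through this code step by step.

Initialize: lst = [4, 10, 12, 17, 20]
Initialize: l = 0
Initialize: end = 4
Initialize: total = 0
Entering loop: while l < end:
After iteration 1: l = 1, end = 3, total = 24
After iteration 2: l = 2, end = 2, total = 51
Loop ends.

Final answer: 51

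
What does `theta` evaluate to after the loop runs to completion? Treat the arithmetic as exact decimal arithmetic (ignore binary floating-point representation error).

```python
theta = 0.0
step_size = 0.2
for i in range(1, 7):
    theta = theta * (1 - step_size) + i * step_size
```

Let's trace through this code step by step.

Initialize: theta = 0.0
Initialize: step_size = 0.2
Entering loop: for i in range(1, 7):
After iteration 1: i = 1, theta = 0.2
After iteration 2: i = 2, theta = 0.56
After iteration 3: i = 3, theta = 1.048
After iteration 4: i = 4, theta = 1.6384
After iteration 5: i = 5, theta = 2.31072
After iteration 6: i = 6, theta = 3.048576
Loop ends.

Final answer: 3.048576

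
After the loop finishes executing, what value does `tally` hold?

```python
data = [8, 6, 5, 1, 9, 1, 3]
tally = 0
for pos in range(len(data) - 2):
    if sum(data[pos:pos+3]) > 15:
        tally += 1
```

Let's trace through this code step by step.

Initialize: data = [8, 6, 5, 1, 9, 1, 3]
Initialize: tally = 0
Entering loop: for pos in range(len(data) - 2):
After iteration 1: pos = 0, tally = 1
After iteration 2: pos = 1, tally = 1
After iteration 3: pos = 2, tally = 1
After iteration 4: pos = 3, tally = 1
After iteration 5: pos = 4, tally = 1
Loop ends.

Final answer: 1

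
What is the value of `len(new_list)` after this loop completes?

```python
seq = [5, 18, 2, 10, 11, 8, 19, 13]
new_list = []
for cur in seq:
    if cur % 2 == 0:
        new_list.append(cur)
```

Let's trace through this code step by step.

Initialize: seq = [5, 18, 2, 10, 11, 8, 19, 13]
Initialize: new_list = []
Entering loop: for cur in seq:
After iteration 1: cur = 5, new_list = []
After iteration 2: cur = 18, new_list = [18]
After iteration 3: cur = 2, new_list = [18, 2]
After iteration 4: cur = 10, new_list = [18, 2, 10]
After iteration 5: cur = 11, new_list = [18, 2, 10]
After iteration 6: cur = 8, new_list = [18, 2, 10, 8]
After iteration 7: cur = 19, new_list = [18, 2, 10, 8]
After iteration 8: cur = 13, new_list = [18, 2, 10, 8]
Loop ends.
len(new_list) = 4

Final answer: 4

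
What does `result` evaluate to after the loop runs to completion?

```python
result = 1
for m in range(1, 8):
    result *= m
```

Let's trace through this code step by step.

Initialize: result = 1
Entering loop: for m in range(1, 8):
After iteration 1: m = 1, result = 1
After iteration 2: m = 2, result = 2
After iteration 3: m = 3, result = 6
After iteration 4: m = 4, result = 24
After iteration 5: m = 5, result = 120
After iteration 6: m = 6, result = 720
After iteration 7: m = 7, result = 5040
Loop ends.

Final answer: 5040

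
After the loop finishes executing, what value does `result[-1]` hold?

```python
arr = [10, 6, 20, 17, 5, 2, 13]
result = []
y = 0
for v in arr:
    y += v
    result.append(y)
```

Let's trace through this code step by step.

Initialize: arr = [10, 6, 20, 17, 5, 2, 13]
Initialize: result = []
Initialize: y = 0
Entering loop: for v in arr:
After iteration 1: v = 10, result = [10], y = 10
After iteration 2: v = 6, result = [10, 16], y = 16
After iteration 3: v = 20, result = [10, 16, 36], y = 36
After iteration 4: v = 17, result = [10, 16, 36, 53], y = 53
After iteration 5: v = 5, result = [10, 16, 36, 53, 58], y = 58
After iteration 6: v = 2, result = [10, 16, 36, 53, 58, 60], y = 60
After iteration 7: v = 13, result = [10, 16, 36, 53, 58, 60, 73], y = 73
Loop ends.
result[-1] = 73

Final answer: 73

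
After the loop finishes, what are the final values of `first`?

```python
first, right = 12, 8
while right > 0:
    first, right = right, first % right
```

Let's trace through this code step by step.

Initialize: first = 12
Initialize: right = 8
Entering loop: while right > 0:
After iteration 1: first = 8, right = 4
After iteration 2: first = 4, right = 0
Loop ends.

Final answer: 4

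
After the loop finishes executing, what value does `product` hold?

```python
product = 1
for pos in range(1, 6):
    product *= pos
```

Let's trace through this code step by step.

Initialize: product = 1
Entering loop: for pos in range(1, 6):
After iteration 1: pos = 1, product = 1
After iteration 2: pos = 2, product = 2
After iteration 3: pos = 3, product = 6
After iteration 4: pos = 4, product = 24
After iteration 5: pos = 5, product = 120
Loop ends.

Final answer: 120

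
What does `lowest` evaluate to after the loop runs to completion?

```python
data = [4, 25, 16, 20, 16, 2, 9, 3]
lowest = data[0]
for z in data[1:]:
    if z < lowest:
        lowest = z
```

Let's trace through this code step by step.

Initialize: data = [4, 25, 16, 20, 16, 2, 9, 3]
Initialize: lowest = 4
Entering loop: for z in data[1:]:
After iteration 1: z = 25, lowest = 4
After iteration 2: z = 16, lowest = 4
After iteration 3: z = 20, lowest = 4
After iteration 4: z = 16, lowest = 4
After iteration 5: z = 2, lowest = 2
After iteration 6: z = 9, lowest = 2
After iteration 7: z = 3, lowest = 2
Loop ends.

Final answer: 2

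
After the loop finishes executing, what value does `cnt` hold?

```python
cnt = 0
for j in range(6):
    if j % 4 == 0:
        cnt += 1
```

Let's trace through this code step by step.

Initialize: cnt = 0
Entering loop: for j in range(6):
After iteration 1: j = 0, cnt = 1
After iteration 2: j = 1, cnt = 1
After iteration 3: j = 2, cnt = 1
After iteration 4: j = 3, cnt = 1
After iteration 5: j = 4, cnt = 2
After iteration 6: j = 5, cnt = 2
Loop ends.

Final answer: 2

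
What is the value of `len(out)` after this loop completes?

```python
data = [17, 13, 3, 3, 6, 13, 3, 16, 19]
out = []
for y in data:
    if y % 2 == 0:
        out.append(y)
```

Let's trace through this code step by step.

Initialize: data = [17, 13, 3, 3, 6, 13, 3, 16, 19]
Initialize: out = []
Entering loop: for y in data:
After iteration 1: y = 17, out = []
After iteration 2: y = 13, out = []
After iteration 3: y = 3, out = []
After iteration 4: y = 3, out = []
After iteration 5: y = 6, out = [6]
After iteration 6: y = 13, out = [6]
After iteration 7: y = 3, out = [6]
After iteration 8: y = 16, out = [6, 16]
After iteration 9: y = 19, out = [6, 16]
Loop ends.
len(out) = 2

Final answer: 2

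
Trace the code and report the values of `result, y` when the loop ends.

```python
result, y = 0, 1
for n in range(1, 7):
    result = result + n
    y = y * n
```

Let's trace through this code step by step.

Initialize: result = 0
Initialize: y = 1
Entering loop: for n in range(1, 7):
After iteration 1: n = 1, result = 1, y = 1
After iteration 2: n = 2, result = 3, y = 2
After iteration 3: n = 3, result = 6, y = 6
After iteration 4: n = 4, result = 10, y = 24
After iteration 5: n = 5, result = 15, y = 120
After iteration 6: n = 6, result = 21, y = 720
Loop ends.

Final answer: 21, 720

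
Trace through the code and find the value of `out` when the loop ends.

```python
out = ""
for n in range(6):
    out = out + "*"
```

Let's trace through this code step by step.

Initialize: out = ''
Entering loop: for n in range(6):
After iteration 1: n = 0, out = '*'
After iteration 2: n = 1, out = '**'
After iteration 3: n = 2, out = '***'
After iteration 4: n = 3, out = '****'
After iteration 5: n = 4, out = '*****'
After iteration 6: n = 5, out = '******'
Loop ends.

Final answer: '******'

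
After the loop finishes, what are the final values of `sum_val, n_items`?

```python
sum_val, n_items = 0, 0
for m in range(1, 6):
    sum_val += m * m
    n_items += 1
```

Let's trace through this code step by step.

Initialize: sum_val = 0
Initialize: n_items = 0
Entering loop: for m in range(1, 6):
After iteration 1: m = 1, sum_val = 1, n_items = 1
After iteration 2: m = 2, sum_val = 5, n_items = 2
After iteration 3: m = 3, sum_val = 14, n_items = 3
After iteration 4: m = 4, sum_val = 30, n_items = 4
After iteration 5: m = 5, sum_val = 55, n_items = 5
Loop ends.

Final answer: 55, 5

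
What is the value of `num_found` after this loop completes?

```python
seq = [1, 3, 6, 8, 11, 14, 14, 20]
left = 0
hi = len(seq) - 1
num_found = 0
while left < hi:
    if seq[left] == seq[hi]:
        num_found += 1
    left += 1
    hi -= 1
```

Let's trace through this code step by step.

Initialize: seq = [1, 3, 6, 8, 11, 14, 14, 20]
Initialize: left = 0
Initialize: hi = 7
Initialize: num_found = 0
Entering loop: while left < hi:
After iteration 1: left = 1, hi = 6, num_found = 0
After iteration 2: left = 2, hi = 5, num_found = 0
After iteration 3: left = 3, hi = 4, num_found = 0
After iteration 4: left = 4, hi = 3, num_found = 0
Loop ends.

Final answer: 0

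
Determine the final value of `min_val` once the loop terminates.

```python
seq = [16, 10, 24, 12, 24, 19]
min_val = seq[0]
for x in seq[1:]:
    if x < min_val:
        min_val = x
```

Let's trace through this code step by step.

Initialize: seq = [16, 10, 24, 12, 24, 19]
Initialize: min_val = 16
Entering loop: for x in seq[1:]:
After iteration 1: x = 10, min_val = 10
After iteration 2: x = 24, min_val = 10
After iteration 3: x = 12, min_val = 10
After iteration 4: x = 24, min_val = 10
After iteration 5: x = 19, min_val = 10
Loop ends.

Final answer: 10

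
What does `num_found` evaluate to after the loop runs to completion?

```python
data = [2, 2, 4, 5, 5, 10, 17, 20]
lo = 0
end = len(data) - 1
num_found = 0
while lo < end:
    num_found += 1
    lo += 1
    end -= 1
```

Let's trace through this code step by step.

Initialize: data = [2, 2, 4, 5, 5, 10, 17, 20]
Initialize: lo = 0
Initialize: end = 7
Initialize: num_found = 0
Entering loop: while lo < end:
After iteration 1: lo = 1, end = 6, num_found = 1
After iteration 2: lo = 2, end = 5, num_found = 2
After iteration 3: lo = 3, end = 4, num_found = 3
After iteration 4: lo = 4, end = 3, num_found = 4
Loop ends.

Final answer: 4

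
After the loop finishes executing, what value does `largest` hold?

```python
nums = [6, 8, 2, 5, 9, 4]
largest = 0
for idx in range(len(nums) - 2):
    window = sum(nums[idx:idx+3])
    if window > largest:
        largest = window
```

Let's trace through this code step by step.

Initialize: nums = [6, 8, 2, 5, 9, 4]
Initialize: largest = 0
Entering loop: for idx in range(len(nums) - 2):
After iteration 1: idx = 0, largest = 16, window = 16
After iteration 2: idx = 1, largest = 16, window = 15
After iteration 3: idx = 2, largest = 16, window = 16
After iteration 4: idx = 3, largest = 18, window = 18
Loop ends.

Final answer: 18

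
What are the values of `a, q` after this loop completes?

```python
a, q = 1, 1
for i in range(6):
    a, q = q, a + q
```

Let's trace through this code step by step.

Initialize: a = 1
Initialize: q = 1
Entering loop: for i in range(6):
After iteration 1: i = 0, a = 1, q = 2
After iteration 2: i = 1, a = 2, q = 3
After iteration 3: i = 2, a = 3, q = 5
After iteration 4: i = 3, a = 5, q = 8
After iteration 5: i = 4, a = 8, q = 13
After iteration 6: i = 5, a = 13, q = 21
Loop ends.

Final answer: 13, 21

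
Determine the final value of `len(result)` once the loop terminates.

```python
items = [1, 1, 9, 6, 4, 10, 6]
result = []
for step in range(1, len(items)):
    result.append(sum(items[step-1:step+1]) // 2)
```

Let's trace through this code step by step.

Initialize: items = [1, 1, 9, 6, 4, 10, 6]
Initialize: result = []
Entering loop: for step in range(1, len(items)):
After iteration 1: step = 1, result = [1]
After iteration 2: step = 2, result = [1, 5]
After iteration 3: step = 3, result = [1, 5, 7]
After iteration 4: step = 4, result = [1, 5, 7, 5]
After iteration 5: step = 5, result = [1, 5, 7, 5, 7]
After iteration 6: step = 6, result = [1, 5, 7, 5, 7, 8]
Loop ends.
len(result) = 6

Final answer: 6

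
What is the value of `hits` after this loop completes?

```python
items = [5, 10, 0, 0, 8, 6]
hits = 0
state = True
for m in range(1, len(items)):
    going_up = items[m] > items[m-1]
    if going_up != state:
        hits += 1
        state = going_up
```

Let's trace through this code step by step.

Initialize: items = [5, 10, 0, 0, 8, 6]
Initialize: hits = 0
Initialize: state = True
Entering loop: for m in range(1, len(items)):
After iteration 1: m = 1, hits = 0, state = True, going_up = True
After iteration 2: m = 2, hits = 1, state = False, going_up = False
After iteration 3: m = 3, hits = 1, state = False, going_up = False
After iteration 4: m = 4, hits = 2, state = True, going_up = True
After iteration 5: m = 5, hits = 3, state = False, going_up = False
Loop ends.

Final answer: 3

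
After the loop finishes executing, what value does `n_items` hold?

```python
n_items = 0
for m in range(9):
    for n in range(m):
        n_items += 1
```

Let's trace through this code step by step.

Initialize: n_items = 0
Entering loop: for m in range(9):
After iteration 1: m = 0, n_items = 0
After iteration 2: m = 1, n_items = 1, n = 0
After iteration 3: m = 2, n_items = 3, n = 1
After iteration 4: m = 3, n_items = 6, n = 2
After iteration 5: m = 4, n_items = 10, n = 3
After iteration 6: m = 5, n_items = 15, n = 4
After iteration 7: m = 6, n_items = 21, n = 5
After iteration 8: m = 7, n_items = 28, n = 6
After iteration 9: m = 8, n_items = 36, n = 7
Loop ends.

Final answer: 36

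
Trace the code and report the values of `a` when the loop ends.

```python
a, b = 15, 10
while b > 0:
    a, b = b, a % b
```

Let's trace through this code step by step.

Initialize: a = 15
Initialize: b = 10
Entering loop: while b > 0:
After iteration 1: a = 10, b = 5
After iteration 2: a = 5, b = 0
Loop ends.

Final answer: 5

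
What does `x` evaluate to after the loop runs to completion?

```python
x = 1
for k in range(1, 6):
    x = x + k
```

Let's trace through this code step by step.

Initialize: x = 1
Entering loop: for k in range(1, 6):
After iteration 1: k = 1, x = 2
After iteration 2: k = 2, x = 4
After iteration 3: k = 3, x = 7
After iteration 4: k = 4, x = 11
After iteration 5: k = 5, x = 16
Loop ends.

Final answer: 16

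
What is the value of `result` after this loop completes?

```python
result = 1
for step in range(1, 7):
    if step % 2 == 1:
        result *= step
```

Let's trace through this code step by step.

Initialize: result = 1
Entering loop: for step in range(1, 7):
After iteration 1: step = 1, result = 1
After iteration 2: step = 2, result = 1
After iteration 3: step = 3, result = 3
After iteration 4: step = 4, result = 3
After iteration 5: step = 5, result = 15
After iteration 6: step = 6, result = 15
Loop ends.

Final answer: 15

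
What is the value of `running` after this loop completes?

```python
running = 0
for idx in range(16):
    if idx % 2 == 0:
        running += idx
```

Let's trace through this code step by step.

Initialize: running = 0
Entering loop: for idx in range(16):
After iteration 1: idx = 0, running = 0
After iteration 2: idx = 1, running = 0
After iteration 3: idx = 2, running = 2
After iteration 4: idx = 3, running = 2
After iteration 5: idx = 4, running = 6
After iteration 6: idx = 5, running = 6
After iteration 7: idx = 6, running = 12
After iteration 8: idx = 7, running = 12
After iteration 9: idx = 8, running = 20
After iteration 10: idx = 9, running = 20
After iteration 11: idx = 10, running = 30
After iteration 12: idx = 11, running = 30
After iteration 13: idx = 12, running = 42
After iteration 14: idx = 13, running = 42
After iteration 15: idx = 14, running = 56
After iteration 16: idx = 15, running = 56
Loop ends.

Final answer: 56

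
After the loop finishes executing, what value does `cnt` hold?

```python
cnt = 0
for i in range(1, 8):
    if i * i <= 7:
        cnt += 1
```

Let's trace through this code step by step.

Initialize: cnt = 0
Entering loop: for i in range(1, 8):
After iteration 1: i = 1, cnt = 1
After iteration 2: i = 2, cnt = 2
After iteration 3: i = 3, cnt = 2
After iteration 4: i = 4, cnt = 2
After iteration 5: i = 5, cnt = 2
After iteration 6: i = 6, cnt = 2
After iteration 7: i = 7, cnt = 2
Loop ends.

Final answer: 2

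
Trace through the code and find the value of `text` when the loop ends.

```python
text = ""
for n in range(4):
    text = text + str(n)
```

Let's trace through this code step by step.

Initialize: text = ''
Entering loop: for n in range(4):
After iteration 1: n = 0, text = '0'
After iteration 2: n = 1, text = '01'
After iteration 3: n = 2, text = '012'
After iteration 4: n = 3, text = '0123'
Loop ends.

Final answer: '0123'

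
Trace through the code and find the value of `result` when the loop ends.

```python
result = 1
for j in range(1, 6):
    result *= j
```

Let's trace through this code step by step.

Initialize: result = 1
Entering loop: for j in range(1, 6):
After iteration 1: j = 1, result = 1
After iteration 2: j = 2, result = 2
After iteration 3: j = 3, result = 6
After iteration 4: j = 4, result = 24
After iteration 5: j = 5, result = 120
Loop ends.

Final answer: 120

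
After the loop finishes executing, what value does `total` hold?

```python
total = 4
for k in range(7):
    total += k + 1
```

Let's trace through this code step by step.

Initialize: total = 4
Entering loop: for k in range(7):
After iteration 1: k = 0, total = 5
After iteration 2: k = 1, total = 7
After iteration 3: k = 2, total = 10
After iteration 4: k = 3, total = 14
After iteration 5: k = 4, total = 19
After iteration 6: k = 5, total = 25
After iteration 7: k = 6, total = 32
Loop ends.

Final answer: 32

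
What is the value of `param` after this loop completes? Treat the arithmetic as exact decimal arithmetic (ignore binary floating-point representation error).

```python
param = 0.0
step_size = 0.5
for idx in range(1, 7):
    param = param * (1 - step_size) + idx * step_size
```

Let's trace through this code step by step.

Initialize: param = 0.0
Initialize: step_size = 0.5
Entering loop: for idx in range(1, 7):
After iteration 1: idx = 1, param = 0.5
After iteration 2: idx = 2, param = 1.25
After iteration 3: idx = 3, param = 2.125
After iteration 4: idx = 4, param = 3.0625
After iteration 5: idx = 5, param = 4.03125
After iteration 6: idx = 6, param = 5.015625
Loop ends.

Final answer: 5.015625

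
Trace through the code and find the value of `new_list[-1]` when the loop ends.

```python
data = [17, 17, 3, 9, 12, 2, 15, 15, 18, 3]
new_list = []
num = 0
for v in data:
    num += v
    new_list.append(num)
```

Let's trace through this code step by step.

Initialize: data = [17, 17, 3, 9, 12, 2, 15, 15, 18, 3]
Initialize: new_list = []
Initialize: num = 0
Entering loop: for v in data:
After iteration 1: v = 17, new_list = [17], num = 17
After iteration 2: v = 17, new_list = [17, 34], num = 34
After iteration 3: v = 3, new_list = [17, 34, 37], num = 37
After iteration 4: v = 9, new_list = [17, 34, 37, 46], num = 46
After iteration 5: v = 12, new_list = [17, 34, 37, 46, 58], num = 58
After iteration 6: v = 2, new_list = [17, 34, 37, 46, 58, 60], num = 60
After iteration 7: v = 15, new_list = [17, 34, 37, 46, 58, 60, 75], num = 75
After iteration 8: v = 15, new_list = [17, 34, 37, 46, 58, 60, 75, 90], num = 90
After iteration 9: v = 18, new_list = [17, 34, 37, 46, 58, 60, 75, 90, 108], num = 108
After iteration 10: v = 3, new_list = [17, 34, 37, 46, 58, 60, 75, 90, 108, 111], num = 111
Loop ends.
new_list[-1] = 111

Final answer: 111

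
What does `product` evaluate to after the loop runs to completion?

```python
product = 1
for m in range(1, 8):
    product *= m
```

Let's trace through this code step by step.

Initialize: product = 1
Entering loop: for m in range(1, 8):
After iteration 1: m = 1, product = 1
After iteration 2: m = 2, product = 2
After iteration 3: m = 3, product = 6
After iteration 4: m = 4, product = 24
After iteration 5: m = 5, product = 120
After iteration 6: m = 6, product = 720
After iteration 7: m = 7, product = 5040
Loop ends.

Final answer: 5040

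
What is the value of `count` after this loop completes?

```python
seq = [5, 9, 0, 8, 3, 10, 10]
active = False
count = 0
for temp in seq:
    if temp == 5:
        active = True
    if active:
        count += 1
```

Let's trace through this code step by step.

Initialize: seq = [5, 9, 0, 8, 3, 10, 10]
Initialize: active = False
Initialize: count = 0
Entering loop: for temp in seq:
After iteration 1: temp = 5, active = True, count = 1
After iteration 2: temp = 9, active = True, count = 2
After iteration 3: temp = 0, active = True, count = 3
After iteration 4: temp = 8, active = True, count = 4
After iteration 5: temp = 3, active = True, count = 5
After iteration 6: temp = 10, active = True, count = 6
After iteration 7: temp = 10, active = True, count = 7
Loop ends.

Final answer: 7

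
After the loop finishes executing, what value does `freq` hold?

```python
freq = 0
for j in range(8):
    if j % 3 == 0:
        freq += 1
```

Let's trace through this code step by step.

Initialize: freq = 0
Entering loop: for j in range(8):
After iteration 1: j = 0, freq = 1
After iteration 2: j = 1, freq = 1
After iteration 3: j = 2, freq = 1
After iteration 4: j = 3, freq = 2
After iteration 5: j = 4, freq = 2
After iteration 6: j = 5, freq = 2
After iteration 7: j = 6, freq = 3
After iteration 8: j = 7, freq = 3
Loop ends.

Final answer: 3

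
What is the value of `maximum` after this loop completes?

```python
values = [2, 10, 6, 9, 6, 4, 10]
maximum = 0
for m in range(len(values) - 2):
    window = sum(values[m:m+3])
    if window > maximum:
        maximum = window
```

Let's trace through this code step by step.

Initialize: values = [2, 10, 6, 9, 6, 4, 10]
Initialize: maximum = 0
Entering loop: for m in range(len(values) - 2):
After iteration 1: m = 0, maximum = 18, window = 18
After iteration 2: m = 1, maximum = 25, window = 25
After iteration 3: m = 2, maximum = 25, window = 21
After iteration 4: m = 3, maximum = 25, window = 19
After iteration 5: m = 4, maximum = 25, window = 20
Loop ends.

Final answer: 25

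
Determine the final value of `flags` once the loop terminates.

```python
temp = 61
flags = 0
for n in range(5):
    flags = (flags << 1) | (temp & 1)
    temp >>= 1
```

Let's trace through this code step by step.

Initialize: temp = 61
Initialize: flags = 0
Entering loop: for n in range(5):
After iteration 1: n = 0, temp = 30, flags = 1
After iteration 2: n = 1, temp = 15, flags = 2
After iteration 3: n = 2, temp = 7, flags = 5
After iteration 4: n = 3, temp = 3, flags = 11
After iteration 5: n = 4, temp = 1, flags = 23
Loop ends.

Final answer: 23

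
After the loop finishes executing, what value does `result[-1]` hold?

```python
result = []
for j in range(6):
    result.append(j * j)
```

Let's trace through this code step by step.

Initialize: result = []
Entering loop: for j in range(6):
After iteration 1: j = 0, result = [0]
After iteration 2: j = 1, result = [0, 1]
After iteration 3: j = 2, result = [0, 1, 4]
After iteration 4: j = 3, result = [0, 1, 4, 9]
After iteration 5: j = 4, result = [0, 1, 4, 9, 16]
After iteration 6: j = 5, result = [0, 1, 4, 9, 16, 25]
Loop ends.
result[-1] = 25

Final answer: 25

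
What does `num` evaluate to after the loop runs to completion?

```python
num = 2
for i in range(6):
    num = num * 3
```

Let's trace through this code step by step.

Initialize: num = 2
Entering loop: for i in range(6):
After iteration 1: i = 0, num = 6
After iteration 2: i = 1, num = 18
After iteration 3: i = 2, num = 54
After iteration 4: i = 3, num = 162
After iteration 5: i = 4, num = 486
After iteration 6: i = 5, num = 1458
Loop ends.

Final answer: 1458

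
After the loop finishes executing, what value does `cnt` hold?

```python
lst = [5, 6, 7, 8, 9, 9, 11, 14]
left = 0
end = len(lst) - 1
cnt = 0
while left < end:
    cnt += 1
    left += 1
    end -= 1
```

Let's trace through this code step by step.

Initialize: lst = [5, 6, 7, 8, 9, 9, 11, 14]
Initialize: left = 0
Initialize: end = 7
Initialize: cnt = 0
Entering loop: while left < end:
After iteration 1: left = 1, end = 6, cnt = 1
After iteration 2: left = 2, end = 5, cnt = 2
After iteration 3: left = 3, end = 4, cnt = 3
After iteration 4: left = 4, end = 3, cnt = 4
Loop ends.

Final answer: 4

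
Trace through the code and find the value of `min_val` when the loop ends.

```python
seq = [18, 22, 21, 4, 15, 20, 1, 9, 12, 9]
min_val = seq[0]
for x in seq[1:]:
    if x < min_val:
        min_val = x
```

Let's trace through this code step by step.

Initialize: seq = [18, 22, 21, 4, 15, 20, 1, 9, 12, 9]
Initialize: min_val = 18
Entering loop: for x in seq[1:]:
After iteration 1: x = 22, min_val = 18
After iteration 2: x = 21, min_val = 18
After iteration 3: x = 4, min_val = 4
After iteration 4: x = 15, min_val = 4
After iteration 5: x = 20, min_val = 4
After iteration 6: x = 1, min_val = 1
After iteration 7: x = 9, min_val = 1
After iteration 8: x = 12, min_val = 1
After iteration 9: x = 9, min_val = 1
Loop ends.

Final answer: 1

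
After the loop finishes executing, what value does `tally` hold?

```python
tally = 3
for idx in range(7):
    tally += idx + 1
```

Let's trace through this code step by step.

Initialize: tally = 3
Entering loop: for idx in range(7):
After iteration 1: idx = 0, tally = 4
After iteration 2: idx = 1, tally = 6
After iteration 3: idx = 2, tally = 9
After iteration 4: idx = 3, tally = 13
After iteration 5: idx = 4, tally = 18
After iteration 6: idx = 5, tally = 24
After iteration 7: idx = 6, tally = 31
Loop ends.

Final answer: 31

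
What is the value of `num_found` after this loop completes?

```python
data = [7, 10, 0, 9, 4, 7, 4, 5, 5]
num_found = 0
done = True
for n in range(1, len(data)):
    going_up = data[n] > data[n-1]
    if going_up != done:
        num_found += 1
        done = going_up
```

Let's trace through this code step by step.

Initialize: data = [7, 10, 0, 9, 4, 7, 4, 5, 5]
Initialize: num_found = 0
Initialize: done = True
Entering loop: for n in range(1, len(data)):
After iteration 1: n = 1, num_found = 0, done = True, going_up = True
After iteration 2: n = 2, num_found = 1, done = False, going_up = False
After iteration 3: n = 3, num_found = 2, done = True, going_up = True
After iteration 4: n = 4, num_found = 3, done = False, going_up = False
After iteration 5: n = 5, num_found = 4, done = True, going_up = True
After iteration 6: n = 6, num_found = 5, done = False, going_up = False
After iteration 7: n = 7, num_found = 6, done = True, going_up = True
After iteration 8: n = 8, num_found = 7, done = False, going_up = False
Loop ends.

Final answer: 7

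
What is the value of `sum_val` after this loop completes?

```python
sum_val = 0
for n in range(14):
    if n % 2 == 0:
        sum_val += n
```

Let's trace through this code step by step.

Initialize: sum_val = 0
Entering loop: for n in range(14):
After iteration 1: n = 0, sum_val = 0
After iteration 2: n = 1, sum_val = 0
After iteration 3: n = 2, sum_val = 2
After iteration 4: n = 3, sum_val = 2
After iteration 5: n = 4, sum_val = 6
After iteration 6: n = 5, sum_val = 6
After iteration 7: n = 6, sum_val = 12
After iteration 8: n = 7, sum_val = 12
After iteration 9: n = 8, sum_val = 20
After iteration 10: n = 9, sum_val = 20
After iteration 11: n = 10, sum_val = 30
After iteration 12: n = 11, sum_val = 30
After iteration 13: n = 12, sum_val = 42
After iteration 14: n = 13, sum_val = 42
Loop ends.

Final answer: 42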